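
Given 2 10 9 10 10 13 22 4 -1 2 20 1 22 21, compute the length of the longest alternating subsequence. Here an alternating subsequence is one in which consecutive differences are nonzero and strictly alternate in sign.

A longest alternating subsequence is 2, 10, 9, 10, -1, 2, 1, 22, 21 (positions 1,2,3,4,9,10,12,13,14); its 8 consecutive differences strictly alternate in sign, and length 9 is optimal.

9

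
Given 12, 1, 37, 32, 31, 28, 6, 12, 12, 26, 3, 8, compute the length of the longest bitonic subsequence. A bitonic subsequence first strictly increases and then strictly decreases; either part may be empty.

7

Let inc[i] be the LIS ending at i and dec[i] the longest strictly decreasing subsequence starting at i. inc = [1, 1, 2, 2, 2, 2, 2, 3, 3, 4, 2, 3], dec = [3, 1, 6, 5, 4, 3, 2, 2, 2, 2, 1, 1].
max_i inc[i]+dec[i]−1 = 7, with one witness 12, 37, 32, 31, 28, 26, 8.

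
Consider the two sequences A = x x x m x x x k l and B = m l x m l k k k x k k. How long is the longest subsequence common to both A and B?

4

Backtracking the LCS table gives one alignment: x (A3,B3) → m (A4,B4) → x (A5,B9) → k (A8,B11).
So the longest common subsequence has length 4.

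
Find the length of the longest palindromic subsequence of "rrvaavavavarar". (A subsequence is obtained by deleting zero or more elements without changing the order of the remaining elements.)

One longest palindromic subsequence is raavavavaar (positions 1,4,5,6,7,8,9,10,11,13,14); it reads the same forward and backward, and the interval DP gives dp[1][14] = 11.

11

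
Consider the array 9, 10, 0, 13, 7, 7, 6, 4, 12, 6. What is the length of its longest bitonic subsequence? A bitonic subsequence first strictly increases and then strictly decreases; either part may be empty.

6

Let inc[i] be the LIS ending at i and dec[i] the longest strictly decreasing subsequence starting at i. inc = [1, 2, 1, 3, 2, 2, 2, 2, 3, 3], dec = [4, 4, 1, 4, 3, 3, 2, 1, 2, 1].
max_i inc[i]+dec[i]−1 = 6, with one witness 9, 10, 13, 7, 6, 4.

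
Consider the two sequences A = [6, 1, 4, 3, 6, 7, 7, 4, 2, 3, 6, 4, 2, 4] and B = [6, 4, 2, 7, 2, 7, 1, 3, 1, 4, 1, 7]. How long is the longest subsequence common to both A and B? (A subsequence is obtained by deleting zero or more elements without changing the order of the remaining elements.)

6

Backtracking the LCS table gives one alignment: 6 (A1,B1) → 4 (A3,B2) → 7 (A6,B4) → 7 (A7,B6) → 3 (A10,B8) → 4 (A12,B10).
So the longest common subsequence has length 6.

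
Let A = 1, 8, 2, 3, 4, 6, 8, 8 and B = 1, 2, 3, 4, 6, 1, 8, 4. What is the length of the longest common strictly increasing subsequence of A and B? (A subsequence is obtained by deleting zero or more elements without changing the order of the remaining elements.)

6

A longest common strictly increasing subsequence is 1, 2, 3, 4, 6, 8 (length 6); it appears in order in both A and B, and no longer such subsequence exists.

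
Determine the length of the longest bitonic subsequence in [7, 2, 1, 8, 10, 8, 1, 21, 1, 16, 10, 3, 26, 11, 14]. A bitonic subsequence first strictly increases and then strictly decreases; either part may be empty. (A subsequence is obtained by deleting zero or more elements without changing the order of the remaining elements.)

Let inc[i] be the LIS ending at i and dec[i] the longest strictly decreasing subsequence starting at i. inc = [1, 1, 1, 2, 3, 2, 1, 4, 1, 4, 3, 2, 5, 4, 5], dec = [3, 2, 1, 2, 3, 2, 1, 4, 1, 3, 2, 1, 2, 1, 1].
max_i inc[i]+dec[i]−1 = 7, with one witness 7, 8, 10, 21, 16, 10, 3.

7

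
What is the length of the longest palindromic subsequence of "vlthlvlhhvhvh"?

8

One longest palindromic subsequence is vhvhhvhv (positions 1,4,6,8,9,10,11,12); it reads the same forward and backward, and the interval DP gives dp[1][13] = 8.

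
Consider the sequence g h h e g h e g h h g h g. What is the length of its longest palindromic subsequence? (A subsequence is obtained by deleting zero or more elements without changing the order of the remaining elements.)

Using dp[i][j] = 2 + dp[i+1][j−1] if the ends match, else max(dp[i+1][j], dp[i][j−1]):
dp[1][13] = 9. A witness is ghghhhghg at positions 1,2,5,6,9,10,11,12,13.

9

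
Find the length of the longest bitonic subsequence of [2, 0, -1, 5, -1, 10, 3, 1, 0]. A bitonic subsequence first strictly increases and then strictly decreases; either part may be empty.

Let inc[i] be the LIS ending at i and dec[i] the longest strictly decreasing subsequence starting at i. inc = [1, 1, 1, 2, 1, 3, 2, 2, 2], dec = [3, 2, 1, 4, 1, 4, 3, 2, 1].
max_i inc[i]+dec[i]−1 = 6, with one witness 2, 5, 10, 3, 1, 0.

6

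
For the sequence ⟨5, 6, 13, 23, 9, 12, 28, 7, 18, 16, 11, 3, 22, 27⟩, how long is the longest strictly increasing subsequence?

7

Scanning left to right, the best length ending at each element is: 5→1, 6→2, 13→3, 23→4, 9→3, 12→4, 28→5, 7→3, 18→5, 16→5, 11→4, 3→1, 22→6, 27→7.
So the longest increasing subsequence has length 7, e.g. 5, 6, 9, 12, 18, 22, 27.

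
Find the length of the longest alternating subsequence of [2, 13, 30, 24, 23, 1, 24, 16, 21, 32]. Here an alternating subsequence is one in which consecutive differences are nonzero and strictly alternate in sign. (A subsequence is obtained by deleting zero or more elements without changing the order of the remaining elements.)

A longest alternating subsequence is 2, 30, 23, 24, 16, 21 (positions 1,3,5,7,8,9); its 5 consecutive differences strictly alternate in sign, and length 6 is optimal.

6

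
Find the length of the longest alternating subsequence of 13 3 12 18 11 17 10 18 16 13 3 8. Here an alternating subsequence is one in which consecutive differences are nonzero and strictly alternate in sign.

9

Track the best alternating length ending on an up-step vs a down-step at each position: up/down = 1/1, 1/2, 3/2, 3/1, 3/4, 5/4, 3/6, 7/1, 7/8, 7/8, 1/8, 9/8.
The maximum over both is 9; one such subsequence is 13, 3, 12, 11, 17, 10, 18, 3, 8.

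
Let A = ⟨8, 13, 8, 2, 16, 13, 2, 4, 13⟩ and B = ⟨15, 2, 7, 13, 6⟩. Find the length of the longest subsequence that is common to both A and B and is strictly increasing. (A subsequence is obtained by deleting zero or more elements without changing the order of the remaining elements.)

2

For each value that appears in both, track the longest common increasing run ending there.
The best achievable length is 2; one witness is 2, 13 (A-positions 4,6, B-positions 2,4).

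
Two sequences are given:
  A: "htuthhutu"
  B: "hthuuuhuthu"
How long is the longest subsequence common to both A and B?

A longest common subsequence is htuhutu (length 7); the LCS DP confirms no longer common subsequence exists.

7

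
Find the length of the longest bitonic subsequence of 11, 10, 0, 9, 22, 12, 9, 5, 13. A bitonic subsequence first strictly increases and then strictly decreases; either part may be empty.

6

One longest bitonic subsequence is 0, 9, 22, 12, 9, 5 (positions 3,4,5,6,7,8): it rises to 22 then falls. Length 6 is optimal.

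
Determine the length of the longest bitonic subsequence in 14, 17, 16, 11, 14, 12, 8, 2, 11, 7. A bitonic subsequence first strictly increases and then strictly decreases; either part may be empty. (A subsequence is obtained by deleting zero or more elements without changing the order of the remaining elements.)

Let inc[i] be the LIS ending at i and dec[i] the longest strictly decreasing subsequence starting at i. inc = [1, 2, 2, 1, 2, 2, 1, 1, 2, 2], dec = [4, 6, 5, 3, 4, 3, 2, 1, 2, 1].
max_i inc[i]+dec[i]−1 = 7, with one witness 14, 17, 16, 14, 12, 11, 7.

7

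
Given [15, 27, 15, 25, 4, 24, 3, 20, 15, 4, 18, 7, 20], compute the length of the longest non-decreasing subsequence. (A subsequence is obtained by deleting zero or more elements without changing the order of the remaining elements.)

5

One longest non-decreasing subsequence is 15, 15, 15, 18, 20 (positions 1,3,9,11,13), of length 5; no longer one exists.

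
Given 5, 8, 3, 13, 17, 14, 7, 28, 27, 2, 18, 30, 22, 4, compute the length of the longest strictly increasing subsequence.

6

Let dp[i] be the longest increasing subsequence ending at position i. Then dp = [1, 2, 1, 3, 4, 4, 2, 5, 5, 1, 5, 6, 6, 2].
The maximum is 6; one witness is 5, 8, 13, 17, 28, 30 at positions 1,2,4,5,8,12.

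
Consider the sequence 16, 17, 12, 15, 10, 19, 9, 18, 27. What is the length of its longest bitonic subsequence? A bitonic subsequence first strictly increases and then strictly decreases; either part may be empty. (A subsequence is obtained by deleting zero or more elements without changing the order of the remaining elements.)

Let inc[i] be the LIS ending at i and dec[i] the longest strictly decreasing subsequence starting at i. inc = [1, 2, 1, 2, 1, 3, 1, 3, 4], dec = [4, 4, 3, 3, 2, 2, 1, 1, 1].
max_i inc[i]+dec[i]−1 = 5, with one witness 16, 17, 15, 10, 9.

5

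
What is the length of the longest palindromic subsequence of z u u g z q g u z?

One longest palindromic subsequence is zugqguz (positions 1,2,4,6,7,8,9); it reads the same forward and backward, and the interval DP gives dp[1][9] = 7.

7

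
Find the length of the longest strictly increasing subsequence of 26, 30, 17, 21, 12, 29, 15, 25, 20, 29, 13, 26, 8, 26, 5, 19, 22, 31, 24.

Let dp[i] be the longest increasing subsequence ending at position i. Then dp = [1, 2, 1, 2, 1, 3, 2, 3, 3, 4, 2, 4, 1, 4, 1, 3, 4, 5, 5].
The maximum is 5; one witness is 17, 21, 25, 29, 31 at positions 3,4,8,10,18.

5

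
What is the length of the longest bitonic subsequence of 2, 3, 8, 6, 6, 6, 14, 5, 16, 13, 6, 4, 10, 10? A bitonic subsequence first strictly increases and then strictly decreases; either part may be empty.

8

Let inc[i] be the LIS ending at i and dec[i] the longest strictly decreasing subsequence starting at i. inc = [1, 2, 3, 3, 3, 3, 4, 3, 5, 4, 4, 3, 5, 5], dec = [1, 1, 4, 3, 3, 3, 4, 2, 4, 3, 2, 1, 1, 1].
max_i inc[i]+dec[i]−1 = 8, with one witness 2, 3, 8, 14, 16, 13, 6, 4.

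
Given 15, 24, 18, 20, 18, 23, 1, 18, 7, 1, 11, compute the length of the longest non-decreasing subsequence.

4

Let dp[i] be the longest non-decreasing subsequence ending at position i. Then dp = [1, 2, 2, 3, 3, 4, 1, 4, 2, 2, 3].
The maximum is 4; one witness is 15, 18, 20, 23 at positions 1,3,4,6.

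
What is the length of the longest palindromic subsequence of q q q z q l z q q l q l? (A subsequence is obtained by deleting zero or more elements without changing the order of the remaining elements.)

Using dp[i][j] = 2 + dp[i+1][j−1] if the ends match, else max(dp[i+1][j], dp[i][j−1]):
dp[1][12] = 9. A witness is qqqzlzqqq at positions 1,2,3,4,6,7,8,9,11.

9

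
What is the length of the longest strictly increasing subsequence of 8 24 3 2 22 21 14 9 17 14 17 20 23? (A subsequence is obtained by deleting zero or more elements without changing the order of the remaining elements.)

6

Scanning left to right, the best length ending at each element is: 8→1, 24→2, 3→1, 2→1, 22→2, 21→2, 14→2, 9→2, 17→3, 14→3, 17→4, 20→5, 23→6.
So the longest increasing subsequence has length 6, e.g. 8, 9, 14, 17, 20, 23.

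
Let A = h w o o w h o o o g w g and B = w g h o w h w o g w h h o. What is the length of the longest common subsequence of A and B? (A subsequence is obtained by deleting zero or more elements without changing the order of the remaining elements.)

7

A longest common subsequence is howhogw (length 7); the LCS DP confirms no longer common subsequence exists.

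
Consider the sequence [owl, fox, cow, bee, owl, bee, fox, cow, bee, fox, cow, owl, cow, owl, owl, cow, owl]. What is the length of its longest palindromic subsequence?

9

Using dp[i][j] = 2 + dp[i+1][j−1] if the ends match, else max(dp[i+1][j], dp[i][j−1]):
dp[1][17] = 9. A witness is owl cow owl owl cow owl owl cow owl at positions 1,3,5,12,13,14,15,16,17.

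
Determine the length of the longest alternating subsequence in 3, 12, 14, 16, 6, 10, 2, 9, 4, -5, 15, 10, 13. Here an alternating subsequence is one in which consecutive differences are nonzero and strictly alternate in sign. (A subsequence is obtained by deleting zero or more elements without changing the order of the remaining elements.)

10

Track the best alternating length ending on an up-step vs a down-step at each position: up/down = 1/1, 2/1, 2/1, 2/1, 2/3, 4/3, 1/5, 6/5, 6/7, 1/7, 8/3, 8/9, 10/9.
The maximum over both is 10; one such subsequence is 3, 12, 6, 10, 2, 9, 4, 15, 10, 13.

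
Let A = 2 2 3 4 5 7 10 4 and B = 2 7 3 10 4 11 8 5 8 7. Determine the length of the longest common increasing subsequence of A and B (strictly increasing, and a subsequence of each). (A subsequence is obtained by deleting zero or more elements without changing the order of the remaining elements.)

For each value that appears in both, track the longest common increasing run ending there.
The best achievable length is 5; one witness is 2, 3, 4, 5, 7 (A-positions 1,3,4,5,6, B-positions 1,3,5,8,10).

5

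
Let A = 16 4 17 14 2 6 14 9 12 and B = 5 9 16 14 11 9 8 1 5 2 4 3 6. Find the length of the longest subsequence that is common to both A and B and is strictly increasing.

For each value that appears in both, track the longest common increasing run ending there.
The best achievable length is 2; one witness is 2, 6 (A-positions 5,6, B-positions 10,13).

2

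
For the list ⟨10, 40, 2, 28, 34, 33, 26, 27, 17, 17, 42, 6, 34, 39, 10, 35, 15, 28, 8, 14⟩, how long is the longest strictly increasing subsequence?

Scanning left to right, the best length ending at each element is: 10→1, 40→2, 2→1, 28→2, 34→3, 33→3, 26→2, 27→3, 17→2, 17→2, 42→4, 6→2, 34→4, 39→5, 10→3, 35→5, 15→4, 28→5, 8→3, 14→4.
So the longest increasing subsequence has length 5, e.g. 10, 28, 33, 34, 39.

5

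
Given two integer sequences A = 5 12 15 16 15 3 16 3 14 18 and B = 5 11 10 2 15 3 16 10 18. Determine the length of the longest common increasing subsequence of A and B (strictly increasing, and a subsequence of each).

For each value that appears in both, track the longest common increasing run ending there.
The best achievable length is 4; one witness is 5, 15, 16, 18 (A-positions 1,3,4,10, B-positions 1,5,7,9).

4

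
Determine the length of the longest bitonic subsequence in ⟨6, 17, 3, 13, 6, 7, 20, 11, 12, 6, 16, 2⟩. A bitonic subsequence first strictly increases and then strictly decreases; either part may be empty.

7

One longest bitonic subsequence is 3, 6, 7, 20, 12, 6, 2 (positions 3,5,6,7,9,10,12): it rises to 20 then falls. Length 7 is optimal.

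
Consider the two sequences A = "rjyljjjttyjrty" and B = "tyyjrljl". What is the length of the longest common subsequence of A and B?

4

A longest common subsequence is yyjr (length 4); the LCS DP confirms no longer common subsequence exists.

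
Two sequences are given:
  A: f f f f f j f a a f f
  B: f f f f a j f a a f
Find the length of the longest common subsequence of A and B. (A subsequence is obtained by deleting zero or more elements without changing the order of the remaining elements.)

9

Backtracking the LCS table gives one alignment: f (A1,B1) → f (A2,B2) → f (A3,B3) → f (A4,B4) → j (A6,B6) → f (A7,B7) → a (A8,B8) → a (A9,B9) → f (A11,B10).
So the longest common subsequence has length 9.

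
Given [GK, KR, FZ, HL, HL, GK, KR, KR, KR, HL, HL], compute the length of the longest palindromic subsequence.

7

One longest palindromic subsequence is HL HL KR KR KR HL HL (positions 4,5,7,8,9,10,11); it reads the same forward and backward, and the interval DP gives dp[1][11] = 7.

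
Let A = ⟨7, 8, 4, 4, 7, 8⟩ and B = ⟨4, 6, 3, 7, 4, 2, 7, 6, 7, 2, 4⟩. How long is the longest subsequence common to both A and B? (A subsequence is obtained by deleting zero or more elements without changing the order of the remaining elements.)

3

Backtracking the LCS table gives one alignment: 7 (A1,B4) → 4 (A3,B5) → 4 (A4,B11).
So the longest common subsequence has length 3.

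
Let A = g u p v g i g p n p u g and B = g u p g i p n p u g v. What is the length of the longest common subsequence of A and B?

Backtracking the LCS table gives one alignment: g (A1,B1) → u (A2,B2) → p (A3,B3) → g (A5,B4) → i (A6,B5) → p (A8,B6) → n (A9,B7) → p (A10,B8) → u (A11,B9) → g (A12,B10).
So the longest common subsequence has length 10.

10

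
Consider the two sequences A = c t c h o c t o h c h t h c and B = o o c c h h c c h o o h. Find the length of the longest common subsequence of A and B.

7

Backtracking the LCS table gives one alignment: c (A1,B3) → c (A3,B4) → h (A4,B6) → c (A6,B7) → c (A10,B8) → h (A11,B9) → h (A13,B12).
So the longest common subsequence has length 7.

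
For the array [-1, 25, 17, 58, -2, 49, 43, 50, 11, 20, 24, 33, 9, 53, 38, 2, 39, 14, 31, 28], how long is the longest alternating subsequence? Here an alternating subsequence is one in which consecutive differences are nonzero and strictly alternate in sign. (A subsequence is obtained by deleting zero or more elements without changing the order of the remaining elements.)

17

A longest alternating subsequence is -1, 25, 17, 58, -2, 49, 43, 50, 11, 20, 9, 53, 38, 39, 14, 31, 28 (positions 1,2,3,4,5,6,7,8,9,10,13,14,15,17,18,19,20); its 16 consecutive differences strictly alternate in sign, and length 17 is optimal.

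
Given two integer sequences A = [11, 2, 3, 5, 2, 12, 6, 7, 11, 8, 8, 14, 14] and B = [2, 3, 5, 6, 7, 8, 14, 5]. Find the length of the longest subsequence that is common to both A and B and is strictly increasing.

7

A longest common strictly increasing subsequence is 2, 3, 5, 6, 7, 8, 14 (length 7); it appears in order in both A and B, and no longer such subsequence exists.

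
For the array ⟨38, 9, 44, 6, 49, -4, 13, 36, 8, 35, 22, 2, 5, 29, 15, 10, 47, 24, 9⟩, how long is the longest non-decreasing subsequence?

5

One longest non-decreasing subsequence is 9, 13, 22, 29, 47 (positions 2,7,11,14,17), of length 5; no longer one exists.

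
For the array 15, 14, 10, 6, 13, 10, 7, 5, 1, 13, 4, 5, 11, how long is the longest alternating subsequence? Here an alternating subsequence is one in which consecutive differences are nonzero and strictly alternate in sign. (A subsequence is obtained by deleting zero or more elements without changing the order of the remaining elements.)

7

A longest alternating subsequence is 15, 10, 13, 10, 13, 4, 5 (positions 1,3,5,6,10,11,12); its 6 consecutive differences strictly alternate in sign, and length 7 is optimal.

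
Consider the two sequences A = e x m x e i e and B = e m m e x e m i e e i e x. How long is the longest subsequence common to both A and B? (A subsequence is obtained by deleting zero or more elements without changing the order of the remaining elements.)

A longest common subsequence is exmeie (length 6); the LCS DP confirms no longer common subsequence exists.

6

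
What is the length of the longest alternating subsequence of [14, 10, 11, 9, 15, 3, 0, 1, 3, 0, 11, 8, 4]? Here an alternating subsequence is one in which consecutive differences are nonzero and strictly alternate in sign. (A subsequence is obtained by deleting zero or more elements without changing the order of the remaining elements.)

A longest alternating subsequence is 14, 10, 11, 9, 15, 0, 1, 0, 11, 8 (positions 1,2,3,4,5,7,8,10,11,12); its 9 consecutive differences strictly alternate in sign, and length 10 is optimal.

10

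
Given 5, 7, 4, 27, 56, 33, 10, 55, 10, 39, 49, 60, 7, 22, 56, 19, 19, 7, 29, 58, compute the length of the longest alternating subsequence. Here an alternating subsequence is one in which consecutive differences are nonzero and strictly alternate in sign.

Track the best alternating length ending on an up-step vs a down-step at each position: up/down = 1/1, 2/1, 1/3, 4/1, 4/1, 4/5, 4/5, 6/5, 4/7, 8/7, 8/7, 8/1, 4/9, 10/9, 10/9, 10/11, 10/11, 4/11, 12/11, 12/9.
The maximum over both is 12; one such subsequence is 5, 7, 4, 56, 33, 55, 10, 39, 7, 22, 19, 29.

12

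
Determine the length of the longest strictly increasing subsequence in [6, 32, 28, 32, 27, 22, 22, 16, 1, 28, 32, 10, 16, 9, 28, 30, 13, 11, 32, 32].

6

Let dp[i] be the longest increasing subsequence ending at position i. Then dp = [1, 2, 2, 3, 2, 2, 2, 2, 1, 3, 4, 2, 3, 2, 4, 5, 3, 3, 6, 6].
The maximum is 6; one witness is 6, 10, 16, 28, 30, 32 at positions 1,12,13,15,16,19.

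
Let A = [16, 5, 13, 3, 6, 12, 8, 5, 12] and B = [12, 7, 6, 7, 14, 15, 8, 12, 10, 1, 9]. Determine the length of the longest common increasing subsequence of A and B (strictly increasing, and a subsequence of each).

A longest common strictly increasing subsequence is 6, 8, 12 (length 3); it appears in order in both A and B, and no longer such subsequence exists.

3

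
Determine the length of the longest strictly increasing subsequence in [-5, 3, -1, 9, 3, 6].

One longest increasing subsequence is -5, -1, 3, 6 (positions 1,3,5,6), of length 4; no longer one exists.

4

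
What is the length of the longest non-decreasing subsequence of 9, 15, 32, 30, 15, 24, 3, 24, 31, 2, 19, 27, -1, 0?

6

One longest non-decreasing subsequence is 9, 15, 15, 24, 24, 31 (positions 1,2,5,6,8,9), of length 6; no longer one exists.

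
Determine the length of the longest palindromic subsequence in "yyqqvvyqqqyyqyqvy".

One longest palindromic subsequence is yqqyqqqyqqy (positions 1,3,4,7,8,9,10,12,13,15,17); it reads the same forward and backward, and the interval DP gives dp[1][17] = 11.

11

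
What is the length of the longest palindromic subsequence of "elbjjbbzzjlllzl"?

7

Using dp[i][j] = 2 + dp[i+1][j−1] if the ends match, else max(dp[i+1][j], dp[i][j−1]):
dp[1][15] = 7. A witness is lzlllzl at positions 2,8,11,12,13,14,15.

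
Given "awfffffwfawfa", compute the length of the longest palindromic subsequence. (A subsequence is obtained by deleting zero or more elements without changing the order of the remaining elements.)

10

One longest palindromic subsequence is awffffffwa (positions 1,2,3,4,5,6,7,9,11,13); it reads the same forward and backward, and the interval DP gives dp[1][13] = 10.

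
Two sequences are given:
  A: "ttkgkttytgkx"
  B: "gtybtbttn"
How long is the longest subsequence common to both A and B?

Backtracking the LCS table gives one alignment: t (A1,B2) → t (A2,B5) → t (A6,B7) → t (A7,B8).
So the longest common subsequence has length 4.

4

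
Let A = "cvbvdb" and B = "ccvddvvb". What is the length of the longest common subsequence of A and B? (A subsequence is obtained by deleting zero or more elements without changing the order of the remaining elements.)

4

Backtracking the LCS table gives one alignment: c (A1,B2) → v (A2,B6) → v (A4,B7) → b (A6,B8).
So the longest common subsequence has length 4.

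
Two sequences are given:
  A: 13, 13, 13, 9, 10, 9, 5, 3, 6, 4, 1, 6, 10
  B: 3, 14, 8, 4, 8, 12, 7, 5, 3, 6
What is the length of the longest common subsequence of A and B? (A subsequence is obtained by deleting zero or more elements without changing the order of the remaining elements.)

3

Backtracking the LCS table gives one alignment: 5 (A7,B8) → 3 (A8,B9) → 6 (A12,B10).
So the longest common subsequence has length 3.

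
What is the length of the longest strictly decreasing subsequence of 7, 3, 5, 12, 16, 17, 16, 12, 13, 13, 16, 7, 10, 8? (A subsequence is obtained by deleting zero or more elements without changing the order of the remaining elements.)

5

Scanning left to right, the best length ending at each element is: 7→1, 3→2, 5→2, 12→1, 16→1, 17→1, 16→2, 12→3, 13→3, 13→3, 16→2, 7→4, 10→4, 8→5.
So the longest decreasing subsequence has length 5, e.g. 17, 16, 12, 10, 8.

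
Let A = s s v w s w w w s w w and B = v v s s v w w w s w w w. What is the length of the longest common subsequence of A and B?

Backtracking the LCS table gives one alignment: s (A1,B3) → s (A2,B4) → v (A3,B5) → w (A4,B6) → w (A6,B7) → w (A7,B8) → w (A8,B10) → w (A10,B11) → w (A11,B12).
So the longest common subsequence has length 9.

9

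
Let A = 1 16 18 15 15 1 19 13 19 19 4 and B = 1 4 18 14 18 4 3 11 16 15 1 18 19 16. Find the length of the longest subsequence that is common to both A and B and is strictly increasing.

A longest common strictly increasing subsequence is 1, 16, 18, 19 (length 4); it appears in order in both A and B, and no longer such subsequence exists.

4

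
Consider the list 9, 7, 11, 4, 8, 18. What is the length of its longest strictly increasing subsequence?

Scanning left to right, the best length ending at each element is: 9→1, 7→1, 11→2, 4→1, 8→2, 18→3.
So the longest increasing subsequence has length 3, e.g. 9, 11, 18.

3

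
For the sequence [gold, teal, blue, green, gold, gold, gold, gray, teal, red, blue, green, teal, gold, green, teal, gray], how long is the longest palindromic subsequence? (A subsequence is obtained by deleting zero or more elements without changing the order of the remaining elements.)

Using dp[i][j] = 2 + dp[i+1][j−1] if the ends match, else max(dp[i+1][j], dp[i][j−1]):
dp[1][17] = 9. A witness is teal green gold teal green teal gold green teal at positions 2,4,5,9,12,13,14,15,16.

9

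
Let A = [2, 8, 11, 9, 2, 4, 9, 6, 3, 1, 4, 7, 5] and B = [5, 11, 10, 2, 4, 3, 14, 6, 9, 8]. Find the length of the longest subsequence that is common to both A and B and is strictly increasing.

For each value that appears in both, track the longest common increasing run ending there.
The best achievable length is 3; one witness is 2, 4, 6 (A-positions 1,6,8, B-positions 4,5,8).

3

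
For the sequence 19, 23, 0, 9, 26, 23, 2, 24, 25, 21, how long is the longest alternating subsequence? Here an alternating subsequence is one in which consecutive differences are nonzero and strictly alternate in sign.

7

Track the best alternating length ending on an up-step vs a down-step at each position: up/down = 1/1, 2/1, 1/3, 4/3, 4/1, 4/5, 4/5, 6/5, 6/5, 6/7.
The maximum over both is 7; one such subsequence is 19, 23, 0, 26, 23, 24, 21.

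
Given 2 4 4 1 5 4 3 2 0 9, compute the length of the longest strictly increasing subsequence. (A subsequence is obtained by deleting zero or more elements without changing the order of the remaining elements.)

4

One longest increasing subsequence is 2, 4, 5, 9 (positions 1,2,5,10), of length 4; no longer one exists.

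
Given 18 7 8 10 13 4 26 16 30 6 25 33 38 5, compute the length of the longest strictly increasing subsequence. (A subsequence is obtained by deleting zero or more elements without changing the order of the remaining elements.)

Let dp[i] be the longest increasing subsequence ending at position i. Then dp = [1, 1, 2, 3, 4, 1, 5, 5, 6, 2, 6, 7, 8, 2].
The maximum is 8; one witness is 7, 8, 10, 13, 26, 30, 33, 38 at positions 2,3,4,5,7,9,12,13.

8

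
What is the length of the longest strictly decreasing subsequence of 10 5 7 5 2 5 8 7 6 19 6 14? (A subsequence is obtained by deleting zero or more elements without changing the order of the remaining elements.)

One longest decreasing subsequence is 10, 7, 5, 2 (positions 1,3,4,5), of length 4; no longer one exists.

4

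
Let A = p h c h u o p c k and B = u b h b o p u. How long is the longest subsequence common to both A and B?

Backtracking the LCS table gives one alignment: h (A2,B3) → o (A6,B5) → p (A7,B6).
So the longest common subsequence has length 3.

3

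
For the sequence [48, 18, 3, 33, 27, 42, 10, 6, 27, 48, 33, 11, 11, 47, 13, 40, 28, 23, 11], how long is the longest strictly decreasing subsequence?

6

One longest decreasing subsequence is 48, 42, 33, 28, 23, 11 (positions 1,6,11,17,18,19), of length 6; no longer one exists.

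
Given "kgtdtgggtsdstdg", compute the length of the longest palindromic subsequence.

11

One longest palindromic subsequence is gtdtgggtdtg (positions 2,3,4,5,6,7,8,9,11,13,15); it reads the same forward and backward, and the interval DP gives dp[1][15] = 11.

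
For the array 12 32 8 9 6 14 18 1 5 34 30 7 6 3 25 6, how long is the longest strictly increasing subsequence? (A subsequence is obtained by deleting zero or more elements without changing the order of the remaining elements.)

Let dp[i] be the longest increasing subsequence ending at position i. Then dp = [1, 2, 1, 2, 1, 3, 4, 1, 2, 5, 5, 3, 3, 2, 5, 3].
The maximum is 5; one witness is 8, 9, 14, 18, 34 at positions 3,4,6,7,10.

5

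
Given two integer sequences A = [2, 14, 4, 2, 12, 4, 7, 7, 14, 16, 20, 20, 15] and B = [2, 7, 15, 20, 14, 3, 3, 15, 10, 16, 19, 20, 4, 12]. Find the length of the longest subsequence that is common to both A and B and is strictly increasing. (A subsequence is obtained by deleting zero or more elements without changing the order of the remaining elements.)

A longest common strictly increasing subsequence is 2, 7, 14, 16, 20 (length 5); it appears in order in both A and B, and no longer such subsequence exists.

5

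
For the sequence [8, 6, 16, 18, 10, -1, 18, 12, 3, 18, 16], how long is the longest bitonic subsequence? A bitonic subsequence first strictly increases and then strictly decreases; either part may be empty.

5

Let inc[i] be the LIS ending at i and dec[i] the longest strictly decreasing subsequence starting at i. inc = [1, 1, 2, 3, 2, 1, 3, 3, 2, 4, 4], dec = [3, 2, 3, 3, 2, 1, 3, 2, 1, 2, 1].
max_i inc[i]+dec[i]−1 = 5, with one witness 8, 16, 18, 12, 3.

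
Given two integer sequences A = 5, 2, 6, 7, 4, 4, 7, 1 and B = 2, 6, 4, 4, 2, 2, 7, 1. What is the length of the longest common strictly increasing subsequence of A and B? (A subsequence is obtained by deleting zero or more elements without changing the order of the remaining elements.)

3

A longest common strictly increasing subsequence is 2, 6, 7 (length 3); it appears in order in both A and B, and no longer such subsequence exists.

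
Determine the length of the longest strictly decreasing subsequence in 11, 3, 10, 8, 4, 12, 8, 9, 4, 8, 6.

Scanning left to right, the best length ending at each element is: 11→1, 3→2, 10→2, 8→3, 4→4, 12→1, 8→3, 9→3, 4→4, 8→4, 6→5.
So the longest decreasing subsequence has length 5, e.g. 11, 10, 9, 8, 6.

5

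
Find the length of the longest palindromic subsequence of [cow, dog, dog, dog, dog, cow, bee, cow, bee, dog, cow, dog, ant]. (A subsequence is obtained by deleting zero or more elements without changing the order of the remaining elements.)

7

Using dp[i][j] = 2 + dp[i+1][j−1] if the ends match, else max(dp[i+1][j], dp[i][j−1]):
dp[1][13] = 7. A witness is dog cow bee cow bee cow dog at positions 5,6,7,8,9,11,12.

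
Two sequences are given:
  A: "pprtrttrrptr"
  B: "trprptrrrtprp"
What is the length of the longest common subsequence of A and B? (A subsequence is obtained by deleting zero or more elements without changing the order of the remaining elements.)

Backtracking the LCS table gives one alignment: p (A1,B3) → p (A2,B5) → t (A4,B6) → r (A5,B7) → r (A8,B8) → r (A9,B9) → p (A10,B11) → r (A12,B12).
So the longest common subsequence has length 8.

8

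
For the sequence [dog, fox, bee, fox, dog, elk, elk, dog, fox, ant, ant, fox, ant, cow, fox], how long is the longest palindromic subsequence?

Using dp[i][j] = 2 + dp[i+1][j−1] if the ends match, else max(dp[i+1][j], dp[i][j−1]):
dp[1][15] = 8. A witness is fox fox dog elk elk dog fox fox at positions 2,4,5,6,7,8,12,15.

8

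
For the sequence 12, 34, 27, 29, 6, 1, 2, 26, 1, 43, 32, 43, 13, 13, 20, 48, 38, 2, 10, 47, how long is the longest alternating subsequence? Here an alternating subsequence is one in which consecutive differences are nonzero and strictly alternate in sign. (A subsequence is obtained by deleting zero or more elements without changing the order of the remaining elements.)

14

A longest alternating subsequence is 12, 34, 27, 29, 1, 2, 1, 43, 32, 43, 13, 20, 2, 10 (positions 1,2,3,4,6,7,9,10,11,12,13,15,18,19); its 13 consecutive differences strictly alternate in sign, and length 14 is optimal.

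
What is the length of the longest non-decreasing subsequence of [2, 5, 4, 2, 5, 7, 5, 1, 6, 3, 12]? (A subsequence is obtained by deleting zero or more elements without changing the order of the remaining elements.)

Scanning left to right, the best length ending at each element is: 2→1, 5→2, 4→2, 2→2, 5→3, 7→4, 5→4, 1→1, 6→5, 3→3, 12→6.
So the longest non-decreasing subsequence has length 6, e.g. 2, 5, 5, 5, 6, 12.

6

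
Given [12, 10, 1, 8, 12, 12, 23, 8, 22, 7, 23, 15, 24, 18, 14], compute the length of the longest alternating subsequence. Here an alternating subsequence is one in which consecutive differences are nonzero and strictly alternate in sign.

A longest alternating subsequence is 12, 10, 12, 8, 22, 7, 23, 15, 24, 18 (positions 1,2,5,8,9,10,11,12,13,14); its 9 consecutive differences strictly alternate in sign, and length 10 is optimal.

10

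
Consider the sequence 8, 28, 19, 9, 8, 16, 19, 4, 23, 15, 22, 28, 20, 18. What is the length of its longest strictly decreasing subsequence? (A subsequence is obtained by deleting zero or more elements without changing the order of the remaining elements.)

Let dp[i] be the longest decreasing subsequence ending at position i. Then dp = [1, 1, 2, 3, 4, 3, 2, 5, 2, 4, 3, 1, 4, 5].
The maximum is 5; one witness is 28, 19, 9, 8, 4 at positions 2,3,4,5,8.

5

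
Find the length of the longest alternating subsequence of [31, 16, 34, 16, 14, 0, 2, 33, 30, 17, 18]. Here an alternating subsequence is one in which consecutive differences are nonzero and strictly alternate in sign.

Track the best alternating length ending on an up-step vs a down-step at each position: up/down = 1/1, 1/2, 3/1, 1/4, 1/4, 1/4, 5/4, 5/4, 5/6, 5/6, 7/6.
The maximum over both is 7; one such subsequence is 31, 16, 34, 16, 33, 17, 18.

7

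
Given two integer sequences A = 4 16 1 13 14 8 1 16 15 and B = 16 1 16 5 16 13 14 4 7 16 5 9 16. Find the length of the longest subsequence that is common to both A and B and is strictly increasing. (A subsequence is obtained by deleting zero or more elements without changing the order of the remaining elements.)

For each value that appears in both, track the longest common increasing run ending there.
The best achievable length is 4; one witness is 1, 13, 14, 16 (A-positions 3,4,5,8, B-positions 2,6,7,10).

4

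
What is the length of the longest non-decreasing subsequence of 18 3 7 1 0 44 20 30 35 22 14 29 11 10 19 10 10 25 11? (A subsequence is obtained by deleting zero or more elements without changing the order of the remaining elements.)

6

Scanning left to right, the best length ending at each element is: 18→1, 3→1, 7→2, 1→1, 0→1, 44→3, 20→3, 30→4, 35→5, 22→4, 14→3, 29→5, 11→3, 10→3, 19→4, 10→4, 10→5, 25→6, 11→6.
So the longest non-decreasing subsequence has length 6, e.g. 3, 7, 10, 10, 10, 25.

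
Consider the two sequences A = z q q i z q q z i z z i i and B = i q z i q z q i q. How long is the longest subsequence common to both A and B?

Backtracking the LCS table gives one alignment: i (A4,B1) → q (A7,B2) → z (A8,B3) → i (A9,B4) → z (A10,B6) → i (A12,B8).
So the longest common subsequence has length 6.

6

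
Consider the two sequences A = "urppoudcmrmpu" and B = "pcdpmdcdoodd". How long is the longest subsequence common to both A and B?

A longest common subsequence is ppod (length 4); the LCS DP confirms no longer common subsequence exists.

4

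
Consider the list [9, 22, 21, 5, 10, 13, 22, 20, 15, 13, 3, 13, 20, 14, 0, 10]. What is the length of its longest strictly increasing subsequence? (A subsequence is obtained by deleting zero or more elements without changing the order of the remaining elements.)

Scanning left to right, the best length ending at each element is: 9→1, 22→2, 21→2, 5→1, 10→2, 13→3, 22→4, 20→4, 15→4, 13→3, 3→1, 13→3, 20→5, 14→4, 0→1, 10→2.
So the longest increasing subsequence has length 5, e.g. 9, 10, 13, 15, 20.

5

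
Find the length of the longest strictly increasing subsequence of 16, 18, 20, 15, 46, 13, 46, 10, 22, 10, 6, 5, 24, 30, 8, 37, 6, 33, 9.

7

Let dp[i] be the longest increasing subsequence ending at position i. Then dp = [1, 2, 3, 1, 4, 1, 4, 1, 4, 1, 1, 1, 5, 6, 2, 7, 2, 7, 3].
The maximum is 7; one witness is 16, 18, 20, 22, 24, 30, 37 at positions 1,2,3,9,13,14,16.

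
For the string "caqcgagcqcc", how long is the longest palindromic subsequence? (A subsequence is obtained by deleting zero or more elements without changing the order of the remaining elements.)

9

One longest palindromic subsequence is cqcgagcqc (positions 1,3,4,5,6,7,8,9,11); it reads the same forward and backward, and the interval DP gives dp[1][11] = 9.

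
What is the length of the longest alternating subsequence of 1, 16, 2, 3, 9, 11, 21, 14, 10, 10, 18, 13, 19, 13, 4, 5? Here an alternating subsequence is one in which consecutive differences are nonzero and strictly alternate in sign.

A longest alternating subsequence is 1, 16, 2, 21, 14, 18, 13, 19, 4, 5 (positions 1,2,3,7,8,11,12,13,15,16); its 9 consecutive differences strictly alternate in sign, and length 10 is optimal.

10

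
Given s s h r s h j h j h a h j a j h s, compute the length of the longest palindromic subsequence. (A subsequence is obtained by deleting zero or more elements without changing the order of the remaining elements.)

One longest palindromic subsequence is shjjhahjjhs (positions 1,3,7,9,10,11,12,13,15,16,17); it reads the same forward and backward, and the interval DP gives dp[1][17] = 11.

11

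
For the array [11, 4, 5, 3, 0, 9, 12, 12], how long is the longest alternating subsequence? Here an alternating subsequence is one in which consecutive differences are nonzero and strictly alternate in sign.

A longest alternating subsequence is 11, 4, 5, 3, 9 (positions 1,2,3,4,6); its 4 consecutive differences strictly alternate in sign, and length 5 is optimal.

5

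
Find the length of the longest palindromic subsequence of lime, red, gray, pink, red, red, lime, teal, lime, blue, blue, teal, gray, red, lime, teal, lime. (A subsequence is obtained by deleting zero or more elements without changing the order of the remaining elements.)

10

Using dp[i][j] = 2 + dp[i+1][j−1] if the ends match, else max(dp[i+1][j], dp[i][j−1]):
dp[1][17] = 10. A witness is lime red gray teal blue blue teal gray red lime at positions 1,2,3,8,10,11,12,13,14,17.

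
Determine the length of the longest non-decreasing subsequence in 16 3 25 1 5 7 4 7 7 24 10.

6

One longest non-decreasing subsequence is 3, 5, 7, 7, 7, 24 (positions 2,5,6,8,9,10), of length 6; no longer one exists.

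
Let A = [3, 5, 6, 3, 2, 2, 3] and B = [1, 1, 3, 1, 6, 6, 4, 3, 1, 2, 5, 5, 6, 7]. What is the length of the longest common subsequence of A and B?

A longest common subsequence is 3, 6, 3, 2 (length 4); the LCS DP confirms no longer common subsequence exists.

4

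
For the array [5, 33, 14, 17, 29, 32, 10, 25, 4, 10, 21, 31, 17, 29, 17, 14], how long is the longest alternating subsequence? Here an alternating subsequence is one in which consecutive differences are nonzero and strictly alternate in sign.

11

A longest alternating subsequence is 5, 33, 14, 17, 10, 25, 4, 21, 17, 29, 17 (positions 1,2,3,4,7,8,9,11,13,14,15); its 10 consecutive differences strictly alternate in sign, and length 11 is optimal.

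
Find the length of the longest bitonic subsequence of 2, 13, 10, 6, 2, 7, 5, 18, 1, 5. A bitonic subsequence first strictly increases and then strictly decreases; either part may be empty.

6

Let inc[i] be the LIS ending at i and dec[i] the longest strictly decreasing subsequence starting at i. inc = [1, 2, 2, 2, 1, 3, 2, 4, 1, 2], dec = [2, 5, 4, 3, 2, 3, 2, 2, 1, 1].
max_i inc[i]+dec[i]−1 = 6, with one witness 2, 13, 10, 7, 5, 1.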